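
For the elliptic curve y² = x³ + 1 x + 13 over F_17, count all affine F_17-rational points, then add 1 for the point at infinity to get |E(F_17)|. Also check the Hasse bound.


Affine points = {(0, 8), (0, 9), (1, 7), (1, 10), (3, 3), (3, 14), (4, 8), (4, 9), (12, 6), (12, 11), (13, 8), (13, 9), (14, 0)}; affine count = 13; |E(F_17)| = 14.

Discriminant check: Δ ∝ 4a³ + 27b² = 4·1³ + 27·13² = 4·1 + 27·169 ≡ 11 (mod 17). Nonzero ⇒ E is nonsingular.
For each x ∈ F_17, compute rhs = x³ + 1·x + 13 mod 17, then count y ∈ F_17 with y² ≡ rhs.
  x = 0: rhs = 13, matching y values: 8, 9 (2 points).
  x = 1: rhs = 15, matching y values: 7, 10 (2 points).
  x = 2: rhs = 6, matching y values: none (0 points).
  x = 3: rhs = 9, matching y values: 3, 14 (2 points).
  x = 4: rhs = 13, matching y values: 8, 9 (2 points).
  x = 5: rhs = 7, matching y values: none (0 points).
  x = 6: rhs = 14, matching y values: none (0 points).
  x = 7: rhs = 6, matching y values: none (0 points).
  x = 8: rhs = 6, matching y values: none (0 points).
  x = 9: rhs = 3, matching y values: none (0 points).
  x = 10: rhs = 3, matching y values: none (0 points).
  x = 11: rhs = 12, matching y values: none (0 points).
  x = 12: rhs = 2, matching y values: 6, 11 (2 points).
  x = 13: rhs = 13, matching y values: 8, 9 (2 points).
  x = 14: rhs = 0, matching y values: 0 (1 points).
  x = 15: rhs = 3, matching y values: none (0 points).
  x = 16: rhs = 11, matching y values: none (0 points).
Total affine count: 13.
Full point count |E(F_17)| = 13 + 1 = 14.
Hasse bound: |14 − (17+1)| = |-4| = 4 ≤ 2√17 ≈ 8.2462 ✓.


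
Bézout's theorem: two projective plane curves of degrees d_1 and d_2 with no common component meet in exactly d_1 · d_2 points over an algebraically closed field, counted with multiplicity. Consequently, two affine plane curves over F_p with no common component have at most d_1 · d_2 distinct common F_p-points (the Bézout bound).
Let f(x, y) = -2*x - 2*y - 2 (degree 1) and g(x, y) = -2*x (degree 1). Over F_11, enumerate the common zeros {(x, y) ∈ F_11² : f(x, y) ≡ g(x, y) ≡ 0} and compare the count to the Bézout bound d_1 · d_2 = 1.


Common zeros: {(0, 10)}; count = 1; Bézout bound = 1.

deg(f) = 1, deg(g) = 1, so Bézout bound = 1.
Scan x ∈ F_11. For each x, list the y ∈ F_11 with f(x, y) ≡ 0 and those with g(x, y) ≡ 0 (mod 11); the common zeros in that column are the intersection.
  x = 0: f ≡ 0 at y ∈ {10}; g ≡ 0 at y ∈ {0, 1, 2, 3, 4, 5, 6, 7, 8, 9, 10}; common: {10}.
  x = 1: f ≡ 0 at y ∈ {9}; g ≡ 0 at y ∈ ∅; common: ∅.
  x = 2: f ≡ 0 at y ∈ {8}; g ≡ 0 at y ∈ ∅; common: ∅.
  x = 3: f ≡ 0 at y ∈ {7}; g ≡ 0 at y ∈ ∅; common: ∅.
  x = 4: f ≡ 0 at y ∈ {6}; g ≡ 0 at y ∈ ∅; common: ∅.
  x = 5: f ≡ 0 at y ∈ {5}; g ≡ 0 at y ∈ ∅; common: ∅.
  x = 6: f ≡ 0 at y ∈ {4}; g ≡ 0 at y ∈ ∅; common: ∅.
  x = 7: f ≡ 0 at y ∈ {3}; g ≡ 0 at y ∈ ∅; common: ∅.
  x = 8: f ≡ 0 at y ∈ {2}; g ≡ 0 at y ∈ ∅; common: ∅.
  x = 9: f ≡ 0 at y ∈ {1}; g ≡ 0 at y ∈ ∅; common: ∅.
  x = 10: f ≡ 0 at y ∈ {0}; g ≡ 0 at y ∈ ∅; common: ∅.
Collecting: common zeros = {(0, 10)}, so the count is 1.
Comparison with the Bézout bound: 1 ≤ 1 = deg(f)·deg(g), as expected for curves with no common component (the bound is attained).


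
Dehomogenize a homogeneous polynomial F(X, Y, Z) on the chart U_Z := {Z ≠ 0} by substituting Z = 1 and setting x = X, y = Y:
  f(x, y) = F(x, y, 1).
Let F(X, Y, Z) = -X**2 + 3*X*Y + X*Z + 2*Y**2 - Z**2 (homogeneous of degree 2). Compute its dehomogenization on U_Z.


f(x, y) = -x**2 + 3*x*y + x + 2*y**2 - 1

On U_Z we set Z = 1. Each monomial c·X^i·Y^j·Z^k in F becomes c·x^i·y^j·1^k = c·x^i·y^j.
Substituting Z = 1: F(X, Y, 1) = -x**2 + 3*x*y + x + 2*y**2 - 1.
Note: deg(f) ≤ deg(F) = 2; strict inequality happens when F is divisible by Z (lost terms).


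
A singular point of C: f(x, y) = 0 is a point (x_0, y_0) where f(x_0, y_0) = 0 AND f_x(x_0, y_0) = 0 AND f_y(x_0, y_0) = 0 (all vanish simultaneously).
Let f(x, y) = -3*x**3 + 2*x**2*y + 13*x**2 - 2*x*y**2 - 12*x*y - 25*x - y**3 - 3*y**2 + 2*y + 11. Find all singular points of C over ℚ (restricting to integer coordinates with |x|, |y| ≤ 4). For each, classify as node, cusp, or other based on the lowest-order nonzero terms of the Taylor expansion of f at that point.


Singular points: {(1, -2)}; classification: cusp.

Compute partial derivatives:
  f_x = -9*x**2 + 4*x*y + 26*x - 2*y**2 - 12*y - 25.
  f_y = 2*x**2 - 4*x*y - 12*x - 3*y**2 - 6*y + 2.
Scan x_0 ∈ {−4, ..., 4}. For each x_0, f_y(x_0, y) is a polynomial in y; find its integer roots y ∈ {−4, ..., 4}, then test f_x and f at those candidates.
  x = -4: f_y(-4, y) = -3*y**2 + 10*y + 82; no integer root y with |y| ≤ 4.
  x = -3: f_y(-3, y) = -3*y**2 + 6*y + 56; no integer root y with |y| ≤ 4.
  x = -2: f_y(-2, y) = -3*y**2 + 2*y + 34; no integer root y with |y| ≤ 4.
  x = -1: f_y(-1, y) = -3*y**2 - 2*y + 16; vanishes at y ∈ {2}. (-1, 2): f_x = -100 ≠ 0.
  x = 0: f_y(0, y) = -3*y**2 - 6*y + 2; no integer root y with |y| ≤ 4.
  x = 1: f_y(1, y) = -3*y**2 - 10*y - 8; vanishes at y ∈ {-2}. (1, -2): f_x = 0, f = 0 — SINGULAR.
  x = 2: f_y(2, y) = -3*y**2 - 14*y - 14; no integer root y with |y| ≤ 4.
  x = 3: f_y(3, y) = -3*y**2 - 18*y - 16; no integer root y with |y| ≤ 4.
  x = 4: f_y(4, y) = -3*y**2 - 22*y - 14; no integer root y with |y| ≤ 4.
Only singular point on the grid: (1, -2).
Classify: substitute x = 1 + u, y = -2 + v and expand: f = -3*u**3 + 2*u**2*v - 2*u*v**2 - v**3 + v**2.
No constant or linear terms (consistent with a singular point). Quadratic part: v**2. Cubic part: -3*u**3 + 2*u**2*v - 2*u*v**2 - v**3.
The quadratic part v**2 is a perfect square, so there is a single (double) tangent line v = 0, i.e. y = -2. Restricting the cubic part to that line (v = 0) leaves -3*u**3 ≠ 0, so f is not divisible by v and the branch is v² ≈ 3*u**3 to lowest order — this is a cusp.
Classification: cusp.


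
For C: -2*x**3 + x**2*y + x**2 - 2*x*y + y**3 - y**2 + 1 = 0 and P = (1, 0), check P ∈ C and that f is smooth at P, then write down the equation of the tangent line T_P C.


Tangent line at P: -4*x - y + 4 = 0.

Step 1: f(1, 0) = 0, so P lies on C.
Step 2: partial derivatives
  f_x(x, y) = -6*x**2 + 2*x*y + 2*x - 2*y, f_y(x, y) = x**2 - 2*x + 3*y**2 - 2*y.
  f_x(P) = -4, f_y(P) = -1 (gradient nonzero, so P is smooth).
Step 3: tangent line at P: -4·(x − 1) + -1·(y − 0) = 0.
Expanding: -4*x - y + 4 = 0.


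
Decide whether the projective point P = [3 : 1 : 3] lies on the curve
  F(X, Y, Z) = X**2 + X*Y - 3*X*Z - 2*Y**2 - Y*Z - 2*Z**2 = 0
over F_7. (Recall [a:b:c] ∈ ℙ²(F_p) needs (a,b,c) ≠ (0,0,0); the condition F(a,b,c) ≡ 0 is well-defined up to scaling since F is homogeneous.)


F(3,1,3) ≡ 4 (mod 7); P is NOT on the curve.

Evaluate F(3, 1, 3) term-by-term (mod 7).
  X**2 ↦ 1·9·1·1 = 9
  X*Y ↦ 1·3·1·1 = 3
  -3*X*Z ↦ -3·3·1·3 = -27
  -2*Y**2 ↦ -2·1·1·1 = -2
  -Y*Z ↦ -1·1·1·3 = -3
  -2*Z**2 ↦ -2·1·1·9 = -18
Sum: F(3, 1, 3) = (9) + (3) + (-27) + (-2) + (-3) + (-18) = -38.
Reducing mod 7: -38 ≡ 4 (mod 7).
Since F(a, b, c) ≡ 4 ≠ 0 (mod 7), P does NOT lie on the curve.


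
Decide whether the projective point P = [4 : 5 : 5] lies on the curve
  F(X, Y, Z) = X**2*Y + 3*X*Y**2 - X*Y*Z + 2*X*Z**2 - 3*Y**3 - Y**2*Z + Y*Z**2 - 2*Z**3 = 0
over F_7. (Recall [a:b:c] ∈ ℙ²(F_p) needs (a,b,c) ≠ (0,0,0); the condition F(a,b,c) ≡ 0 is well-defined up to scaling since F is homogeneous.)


F(4,5,5) ≡ 2 (mod 7); P is NOT on the curve.

Evaluate F(4, 5, 5) term-by-term (mod 7).
  X**2*Y ↦ 1·16·5·1 = 80
  3*X*Y**2 ↦ 3·4·25·1 = 300
  -X*Y*Z ↦ -1·4·5·5 = -100
  2*X*Z**2 ↦ 2·4·1·25 = 200
  -3*Y**3 ↦ -3·1·125·1 = -375
  -Y**2*Z ↦ -1·1·25·5 = -125
  Y*Z**2 ↦ 1·1·5·25 = 125
  -2*Z**3 ↦ -2·1·1·125 = -250
Sum: F(4, 5, 5) = (80) + (300) + (-100) + (200) + (-375) + (-125) + (125) + (-250) = -145.
Reducing mod 7: -145 ≡ 2 (mod 7).
Since F(a, b, c) ≡ 2 ≠ 0 (mod 7), P does NOT lie on the curve.


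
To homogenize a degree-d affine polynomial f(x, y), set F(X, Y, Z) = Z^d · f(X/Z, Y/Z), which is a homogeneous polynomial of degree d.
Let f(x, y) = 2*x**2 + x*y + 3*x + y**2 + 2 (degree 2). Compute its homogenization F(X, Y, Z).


F(X, Y, Z) = 2*X**2 + X*Y + 3*X*Z + Y**2 + 2*Z**2

deg(f) = 2.
Substitute x = X/Z, y = Y/Z into f, then multiply by Z^2.
  monomial 2·x^2·y^0 ↦ 2·X^2·Y^0·Z^0.
  monomial 1·x^1·y^1 ↦ 1·X^1·Y^1·Z^0.
  monomial 3·x^1·y^0 ↦ 3·X^1·Y^0·Z^1.
  monomial 1·x^0·y^2 ↦ 1·X^0·Y^2·Z^0.
  monomial 2·x^0·y^0 ↦ 2·X^0·Y^0·Z^2.
Collecting: F(X, Y, Z) = 2*X**2 + X*Y + 3*X*Z + Y**2 + 2*Z**2.


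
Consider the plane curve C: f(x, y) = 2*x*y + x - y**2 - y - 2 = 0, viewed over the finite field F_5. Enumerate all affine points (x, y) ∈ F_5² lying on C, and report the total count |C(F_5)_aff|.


Affine F_5-points: {(2, 0), (2, 3), (3, 1), (3, 4)}; count = 4.

For each of the 25 pairs (x, y) ∈ F_5², evaluate f(x, y) mod 5. Record the zeros.
  x = 0: [0↦3, 1↦1, 2↦2, 3↦1, 4↦3]  zeros at y ∈ ∅
  x = 1: [0↦4, 1↦4, 2↦2, 3↦3, 4↦2]  zeros at y ∈ ∅
  x = 2: [0↦0, 1↦2, 2↦2, 3↦0, 4↦1]  zeros at y ∈ {0, 3}
  x = 3: [0↦1, 1↦0, 2↦2, 3↦2, 4↦0]  zeros at y ∈ {1, 4}
  x = 4: [0↦2, 1↦3, 2↦2, 3↦4, 4↦4]  zeros at y ∈ ∅
Collecting zeros: affine points = {(2, 0), (2, 3), (3, 1), (3, 4)}.
Total count |C(F_5)_aff| = 4.


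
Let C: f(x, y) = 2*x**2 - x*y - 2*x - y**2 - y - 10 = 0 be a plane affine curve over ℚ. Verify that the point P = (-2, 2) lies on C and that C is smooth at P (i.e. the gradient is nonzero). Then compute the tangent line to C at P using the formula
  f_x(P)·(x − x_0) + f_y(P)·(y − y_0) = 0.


Tangent line at P: -12*x - 3*y - 18 = 0.

Step 1: f(-2, 2) = 0, so P lies on C.
Step 2: partial derivatives
  f_x(x, y) = 4*x - y - 2, f_y(x, y) = -x - 2*y - 1.
  f_x(P) = -12, f_y(P) = -3 (gradient nonzero, so P is smooth).
Step 3: tangent line at P: -12·(x − -2) + -3·(y − 2) = 0.
Expanding: -12*x - 3*y - 18 = 0.


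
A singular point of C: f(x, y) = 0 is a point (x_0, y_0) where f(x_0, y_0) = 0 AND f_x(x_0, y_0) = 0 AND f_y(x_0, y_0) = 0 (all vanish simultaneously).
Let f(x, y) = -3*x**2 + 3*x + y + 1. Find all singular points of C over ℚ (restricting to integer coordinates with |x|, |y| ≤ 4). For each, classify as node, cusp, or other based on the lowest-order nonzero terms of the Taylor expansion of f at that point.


No singular points in the scanned grid; C is smooth there.

Compute partial derivatives:
  f_x = 3 - 6*x.
  f_y = 1.
f_y = 1 is a nonzero constant, so f_y never vanishes: no point (x, y) can satisfy f = f_x = f_y = 0. In particular no (x, y) ∈ {−4, ..., 4}² is singular; the curve is smooth.


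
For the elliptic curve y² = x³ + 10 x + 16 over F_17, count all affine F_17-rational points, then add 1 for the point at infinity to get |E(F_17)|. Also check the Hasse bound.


Affine points = {(0, 4), (0, 13), (4, 1), (4, 16), (5, 2), (5, 15), (7, 2), (7, 15), (8, 8), (8, 9), (9, 6), (9, 11)}; affine count = 12; |E(F_17)| = 13.

Discriminant check: Δ ∝ 4a³ + 27b² = 4·10³ + 27·16² = 4·1000 + 27·256 ≡ 15 (mod 17). Nonzero ⇒ E is nonsingular.
For each x ∈ F_17, compute rhs = x³ + 10·x + 16 mod 17, then count y ∈ F_17 with y² ≡ rhs.
  x = 0: rhs = 16, matching y values: 4, 13 (2 points).
  x = 1: rhs = 10, matching y values: none (0 points).
  x = 2: rhs = 10, matching y values: none (0 points).
  x = 3: rhs = 5, matching y values: none (0 points).
  x = 4: rhs = 1, matching y values: 1, 16 (2 points).
  x = 5: rhs = 4, matching y values: 2, 15 (2 points).
  x = 6: rhs = 3, matching y values: none (0 points).
  x = 7: rhs = 4, matching y values: 2, 15 (2 points).
  x = 8: rhs = 13, matching y values: 8, 9 (2 points).
  x = 9: rhs = 2, matching y values: 6, 11 (2 points).
  x = 10: rhs = 11, matching y values: none (0 points).
  x = 11: rhs = 12, matching y values: none (0 points).
  x = 12: rhs = 11, matching y values: none (0 points).
  x = 13: rhs = 14, matching y values: none (0 points).
  x = 14: rhs = 10, matching y values: none (0 points).
  x = 15: rhs = 5, matching y values: none (0 points).
  x = 16: rhs = 5, matching y values: none (0 points).
Total affine count: 12.
Full point count |E(F_17)| = 12 + 1 = 13.
Hasse bound: |13 − (17+1)| = |-5| = 5 ≤ 2√17 ≈ 8.2462 ✓.


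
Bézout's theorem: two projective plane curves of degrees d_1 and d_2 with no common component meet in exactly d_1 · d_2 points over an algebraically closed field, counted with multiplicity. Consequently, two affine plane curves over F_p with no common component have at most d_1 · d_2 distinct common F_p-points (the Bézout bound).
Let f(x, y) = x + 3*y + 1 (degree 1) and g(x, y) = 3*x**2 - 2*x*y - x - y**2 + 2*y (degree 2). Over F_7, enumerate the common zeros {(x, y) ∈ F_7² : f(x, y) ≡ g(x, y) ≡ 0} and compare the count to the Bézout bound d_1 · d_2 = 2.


Common zeros: {(0, 2), (1, 4)}; count = 2; Bézout bound = 2.

deg(f) = 1, deg(g) = 2, so Bézout bound = 2.
Scan x ∈ F_7. For each x, list the y ∈ F_7 with f(x, y) ≡ 0 and those with g(x, y) ≡ 0 (mod 7); the common zeros in that column are the intersection.
  x = 0: f ≡ 0 at y ∈ {2}; g ≡ 0 at y ∈ {0, 2}; common: {2}.
  x = 1: f ≡ 0 at y ∈ {4}; g ≡ 0 at y ∈ {3, 4}; common: {4}.
  x = 2: f ≡ 0 at y ∈ {6}; g ≡ 0 at y ∈ {1, 4}; common: ∅.
  x = 3: f ≡ 0 at y ∈ {1}; g ≡ 0 at y ∈ {5}; common: ∅.
  x = 4: f ≡ 0 at y ∈ {3}; g ≡ 0 at y ∈ {2, 6}; common: ∅.
  x = 5: f ≡ 0 at y ∈ {5}; g ≡ 0 at y ∈ {0, 6}; common: ∅.
  x = 6: f ≡ 0 at y ∈ {0}; g ≡ 0 at y ∈ {1, 3}; common: ∅.
Collecting: common zeros = {(0, 2), (1, 4)}, so the count is 2.
Comparison with the Bézout bound: 2 ≤ 2 = deg(f)·deg(g), as expected for curves with no common component (the bound is attained).


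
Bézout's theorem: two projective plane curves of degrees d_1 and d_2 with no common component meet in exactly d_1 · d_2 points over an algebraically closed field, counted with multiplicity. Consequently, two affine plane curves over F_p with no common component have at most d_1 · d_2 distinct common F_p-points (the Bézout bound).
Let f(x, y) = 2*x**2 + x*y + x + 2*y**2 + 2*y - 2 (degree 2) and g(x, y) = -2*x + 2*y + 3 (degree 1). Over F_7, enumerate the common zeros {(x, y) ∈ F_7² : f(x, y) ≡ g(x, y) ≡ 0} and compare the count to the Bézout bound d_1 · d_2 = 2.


Common zeros: {(1, 3), (2, 4)}; count = 2; Bézout bound = 2.

deg(f) = 2, deg(g) = 1, so Bézout bound = 2.
Scan x ∈ F_7. For each x, list the y ∈ F_7 with f(x, y) ≡ 0 and those with g(x, y) ≡ 0 (mod 7); the common zeros in that column are the intersection.
  x = 0: f ≡ 0 at y ∈ ∅; g ≡ 0 at y ∈ {2}; common: ∅.
  x = 1: f ≡ 0 at y ∈ {3, 6}; g ≡ 0 at y ∈ {3}; common: {3}.
  x = 2: f ≡ 0 at y ∈ {1, 4}; g ≡ 0 at y ∈ {4}; common: {4}.
  x = 3: f ≡ 0 at y ∈ ∅; g ≡ 0 at y ∈ {5}; common: ∅.
  x = 4: f ≡ 0 at y ∈ {1, 3}; g ≡ 0 at y ∈ {6}; common: ∅.
  x = 5: f ≡ 0 at y ∈ ∅; g ≡ 0 at y ∈ {0}; common: ∅.
  x = 6: f ≡ 0 at y ∈ {4, 6}; g ≡ 0 at y ∈ {1}; common: ∅.
Collecting: common zeros = {(1, 3), (2, 4)}, so the count is 2.
Comparison with the Bézout bound: 2 ≤ 2 = deg(f)·deg(g), as expected for curves with no common component (the bound is attained).


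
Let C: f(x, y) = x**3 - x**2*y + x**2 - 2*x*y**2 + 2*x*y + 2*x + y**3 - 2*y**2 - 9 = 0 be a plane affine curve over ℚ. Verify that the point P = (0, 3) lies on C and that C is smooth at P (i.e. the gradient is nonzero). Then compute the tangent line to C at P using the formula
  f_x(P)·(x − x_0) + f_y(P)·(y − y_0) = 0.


Tangent line at P: -10*x + 15*y - 45 = 0.

Step 1: f(0, 3) = 0, so P lies on C.
Step 2: partial derivatives
  f_x(x, y) = 3*x**2 - 2*x*y + 2*x - 2*y**2 + 2*y + 2, f_y(x, y) = -x**2 - 4*x*y + 2*x + 3*y**2 - 4*y.
  f_x(P) = -10, f_y(P) = 15 (gradient nonzero, so P is smooth).
Step 3: tangent line at P: -10·(x − 0) + 15·(y − 3) = 0.
Expanding: -10*x + 15*y - 45 = 0.


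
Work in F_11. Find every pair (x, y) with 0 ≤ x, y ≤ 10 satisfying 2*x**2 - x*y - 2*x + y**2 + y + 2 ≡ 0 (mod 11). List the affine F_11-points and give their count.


Affine F_11-points: {(0, 4), (0, 6), (1, 3), (1, 8), (3, 4), (3, 9), (4, 6), (4, 8), (7, 3), (8, 9)}; count = 10.

For each of the 121 pairs (x, y) ∈ F_11², evaluate f(x, y) mod 11. Record the zeros.
  x = 0: [0↦2, 1↦4, 2↦8, 3↦3, 4↦0, 5↦10, 6↦0, 7↦3, 8↦8, 9↦4, 10↦2]  zeros at y ∈ {4, 6}
  x = 1: [0↦2, 1↦3, 2↦6, 3↦0, 4↦7, 5↦5, 6↦5, 7↦7, 8↦0, 9↦6, 10↦3]  zeros at y ∈ {3, 8}
  x = 2: [0↦6, 1↦6, 2↦8, 3↦1, 4↦7, 5↦4, 6↦3, 7↦4, 8↦7, 9↦1, 10↦8]  zeros at y ∈ ∅
  x = 3: [0↦3, 1↦2, 2↦3, 3↦6, 4↦0, 5↦7, 6↦5, 7↦5, 8↦7, 9↦0, 10↦6]  zeros at y ∈ {4, 9}
  x = 4: [0↦4, 1↦2, 2↦2, 3↦4, 4↦8, 5↦3, 6↦0, 7↦10, 8↦0, 9↦3, 10↦8]  zeros at y ∈ {6, 8}
  x = 5: [0↦9, 1↦6, 2↦5, 3↦6, 4↦9, 5↦3, 6↦10, 7↦8, 8↦8, 9↦10, 10↦3]  zeros at y ∈ ∅
  x = 6: [0↦7, 1↦3, 2↦1, 3↦1, 4↦3, 5↦7, 6↦2, 7↦10, 8↦9, 9↦10, 10↦2]  zeros at y ∈ ∅
  x = 7: [0↦9, 1↦4, 2↦1, 3↦0, 4↦1, 5↦4, 6↦9, 7↦5, 8↦3, 9↦3, 10↦5]  zeros at y ∈ {3}
  x = 8: [0↦4, 1↦9, 2↦5, 3↦3, 4↦3, 5↦5, 6↦9, 7↦4, 8↦1, 9↦0, 10↦1]  zeros at y ∈ {9}
  x = 9: [0↦3, 1↦7, 2↦2, 3↦10, 4↦9, 5↦10, 6↦2, 7↦7, 8↦3, 9↦1, 10↦1]  zeros at y ∈ ∅
  x = 10: [0↦6, 1↦9, 2↦3, 3↦10, 4↦8, 5↦8, 6↦10, 7↦3, 8↦9, 9↦6, 10↦5]  zeros at y ∈ ∅
Collecting zeros: affine points = {(0, 4), (0, 6), (1, 3), (1, 8), (3, 4), (3, 9), (4, 6), (4, 8), (7, 3), (8, 9)}.
Total count |C(F_11)_aff| = 10.


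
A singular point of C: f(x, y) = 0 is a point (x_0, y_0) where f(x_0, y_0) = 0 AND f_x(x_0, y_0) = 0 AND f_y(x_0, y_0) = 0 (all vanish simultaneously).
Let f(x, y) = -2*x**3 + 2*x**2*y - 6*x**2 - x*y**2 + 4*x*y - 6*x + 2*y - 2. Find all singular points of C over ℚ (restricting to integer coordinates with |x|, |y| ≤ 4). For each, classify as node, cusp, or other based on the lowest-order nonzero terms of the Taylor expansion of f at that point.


Singular points: {(-1, 0)}; classification: cusp.

Compute partial derivatives:
  f_x = -6*x**2 + 4*x*y - 12*x - y**2 + 4*y - 6.
  f_y = 2*x**2 - 2*x*y + 4*x + 2.
Scan x_0 ∈ {−4, ..., 4}. For each x_0, f_y(x_0, y) is a polynomial in y; find its integer roots y ∈ {−4, ..., 4}, then test f_x and f at those candidates.
  x = -4: f_y(-4, y) = 8*y + 18; no integer root y with |y| ≤ 4.
  x = -3: f_y(-3, y) = 6*y + 8; no integer root y with |y| ≤ 4.
  x = -2: f_y(-2, y) = 4*y + 2; no integer root y with |y| ≤ 4.
  x = -1: f_y(-1, y) = 2*y; vanishes at y ∈ {0}. (-1, 0): f_x = 0, f = 0 — SINGULAR.
  x = 0: f_y(0, y) = 2; no integer root y with |y| ≤ 4.
  x = 1: f_y(1, y) = 8 - 2*y; vanishes at y ∈ {4}. (1, 4): f_x = -8 ≠ 0.
  x = 2: f_y(2, y) = 18 - 4*y; no integer root y with |y| ≤ 4.
  x = 3: f_y(3, y) = 32 - 6*y; no integer root y with |y| ≤ 4.
  x = 4: f_y(4, y) = 50 - 8*y; no integer root y with |y| ≤ 4.
Only singular point on the grid: (-1, 0).
Classify: substitute x = -1 + u, y = 0 + v and expand: f = -2*u**3 + 2*u**2*v - u*v**2 + v**2.
No constant or linear terms (consistent with a singular point). Quadratic part: v**2. Cubic part: -2*u**3 + 2*u**2*v - u*v**2.
The quadratic part v**2 is a perfect square, so there is a single (double) tangent line v = 0, i.e. y = 0. Restricting the cubic part to that line (v = 0) leaves -2*u**3 ≠ 0, so f is not divisible by v and the branch is v² ≈ 2*u**3 to lowest order — this is a cusp.
Classification: cusp.


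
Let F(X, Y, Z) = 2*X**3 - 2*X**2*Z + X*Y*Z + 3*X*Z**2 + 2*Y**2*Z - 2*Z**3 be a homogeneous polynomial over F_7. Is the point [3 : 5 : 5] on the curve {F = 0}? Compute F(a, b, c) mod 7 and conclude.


F(3,5,5) ≡ 5 (mod 7); P is NOT on the curve.

Evaluate F(3, 5, 5) term-by-term (mod 7).
  2*X**3 ↦ 2·27·1·1 = 54
  -2*X**2*Z ↦ -2·9·1·5 = -90
  X*Y*Z ↦ 1·3·5·5 = 75
  3*X*Z**2 ↦ 3·3·1·25 = 225
  2*Y**2*Z ↦ 2·1·25·5 = 250
  -2*Z**3 ↦ -2·1·1·125 = -250
Sum: F(3, 5, 5) = (54) + (-90) + (75) + (225) + (250) + (-250) = 264.
Reducing mod 7: 264 ≡ 5 (mod 7).
Since F(a, b, c) ≡ 5 ≠ 0 (mod 7), P does NOT lie on the curve.


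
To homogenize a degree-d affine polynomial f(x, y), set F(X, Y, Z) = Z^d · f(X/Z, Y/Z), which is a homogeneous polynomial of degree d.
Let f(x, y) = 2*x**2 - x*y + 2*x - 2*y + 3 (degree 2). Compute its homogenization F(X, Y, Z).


F(X, Y, Z) = 2*X**2 - X*Y + 2*X*Z - 2*Y*Z + 3*Z**2

deg(f) = 2.
Substitute x = X/Z, y = Y/Z into f, then multiply by Z^2.
  monomial 2·x^2·y^0 ↦ 2·X^2·Y^0·Z^0.
  monomial -1·x^1·y^1 ↦ -1·X^1·Y^1·Z^0.
  monomial 2·x^1·y^0 ↦ 2·X^1·Y^0·Z^1.
  monomial -2·x^0·y^1 ↦ -2·X^0·Y^1·Z^1.
  monomial 3·x^0·y^0 ↦ 3·X^0·Y^0·Z^2.
Collecting: F(X, Y, Z) = 2*X**2 - X*Y + 2*X*Z - 2*Y*Z + 3*Z**2.


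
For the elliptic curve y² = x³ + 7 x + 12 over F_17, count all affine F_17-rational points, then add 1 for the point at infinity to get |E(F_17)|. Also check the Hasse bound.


Affine points = {(2, 0), (3, 3), (3, 14), (4, 6), (4, 11), (5, 6), (5, 11), (6, 7), (6, 10), (7, 8), (7, 9), (8, 6), (8, 11), (11, 3), (11, 14), (14, 7), (14, 10), (16, 2), (16, 15)}; affine count = 19; |E(F_17)| = 20.

Discriminant check: Δ ∝ 4a³ + 27b² = 4·7³ + 27·12² = 4·343 + 27·144 ≡ 7 (mod 17). Nonzero ⇒ E is nonsingular.
For each x ∈ F_17, compute rhs = x³ + 7·x + 12 mod 17, then count y ∈ F_17 with y² ≡ rhs.
  x = 0: rhs = 12, matching y values: none (0 points).
  x = 1: rhs = 3, matching y values: none (0 points).
  x = 2: rhs = 0, matching y values: 0 (1 points).
  x = 3: rhs = 9, matching y values: 3, 14 (2 points).
  x = 4: rhs = 2, matching y values: 6, 11 (2 points).
  x = 5: rhs = 2, matching y values: 6, 11 (2 points).
  x = 6: rhs = 15, matching y values: 7, 10 (2 points).
  x = 7: rhs = 13, matching y values: 8, 9 (2 points).
  x = 8: rhs = 2, matching y values: 6, 11 (2 points).
  x = 9: rhs = 5, matching y values: none (0 points).
  x = 10: rhs = 11, matching y values: none (0 points).
  x = 11: rhs = 9, matching y values: 3, 14 (2 points).
  x = 12: rhs = 5, matching y values: none (0 points).
  x = 13: rhs = 5, matching y values: none (0 points).
  x = 14: rhs = 15, matching y values: 7, 10 (2 points).
  x = 15: rhs = 7, matching y values: none (0 points).
  x = 16: rhs = 4, matching y values: 2, 15 (2 points).
Total affine count: 19.
Full point count |E(F_17)| = 19 + 1 = 20.
Hasse bound: |20 − (17+1)| = |2| = 2 ≤ 2√17 ≈ 8.2462 ✓.


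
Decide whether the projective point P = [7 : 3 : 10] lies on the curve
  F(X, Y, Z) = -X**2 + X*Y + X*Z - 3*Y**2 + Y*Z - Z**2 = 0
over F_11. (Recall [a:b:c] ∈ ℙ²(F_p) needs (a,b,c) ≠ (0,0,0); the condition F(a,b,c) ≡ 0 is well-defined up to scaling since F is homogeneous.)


F(7,3,10) ≡ 0 (mod 11); P is on the curve.

Evaluate F(7, 3, 10) term-by-term (mod 11).
  -X**2 ↦ -1·49·1·1 = -49
  X*Y ↦ 1·7·3·1 = 21
  X*Z ↦ 1·7·1·10 = 70
  -3*Y**2 ↦ -3·1·9·1 = -27
  Y*Z ↦ 1·1·3·10 = 30
  -Z**2 ↦ -1·1·1·100 = -100
Sum: F(7, 3, 10) = (-49) + (21) + (70) + (-27) + (30) + (-100) = -55.
Reducing mod 11: -55 ≡ 0 (mod 11).
Since F(a, b, c) ≡ 0 (mod 11), P lies on the curve.


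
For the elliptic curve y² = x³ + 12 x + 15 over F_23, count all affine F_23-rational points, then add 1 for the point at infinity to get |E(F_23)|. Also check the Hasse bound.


Affine points = {(2, 1), (2, 22), (3, 3), (3, 20), (4, 9), (4, 14), (5, 4), (5, 19), (6, 2), (6, 21), (8, 5), (8, 18), (9, 1), (9, 22), (10, 10), (10, 13), (11, 11), (11, 12), (12, 1), (12, 22), (14, 11), (14, 12), (16, 5), (16, 18), (17, 7), (17, 16), (19, 8), (19, 15), (21, 11), (21, 12), (22, 5), (22, 18)}; affine count = 32; |E(F_23)| = 33.

Discriminant check: Δ ∝ 4a³ + 27b² = 4·12³ + 27·15² = 4·1728 + 27·225 ≡ 15 (mod 23). Nonzero ⇒ E is nonsingular.
For each x ∈ F_23, compute rhs = x³ + 12·x + 15 mod 23, then count y ∈ F_23 with y² ≡ rhs.
  x = 0: rhs = 15, matching y values: none (0 points).
  x = 1: rhs = 5, matching y values: none (0 points).
  x = 2: rhs = 1, matching y values: 1, 22 (2 points).
  x = 3: rhs = 9, matching y values: 3, 20 (2 points).
  x = 4: rhs = 12, matching y values: 9, 14 (2 points).
  x = 5: rhs = 16, matching y values: 4, 19 (2 points).
  x = 6: rhs = 4, matching y values: 2, 21 (2 points).
  x = 7: rhs = 5, matching y values: none (0 points).
  x = 8: rhs = 2, matching y values: 5, 18 (2 points).
  x = 9: rhs = 1, matching y values: 1, 22 (2 points).
  x = 10: rhs = 8, matching y values: 10, 13 (2 points).
  x = 11: rhs = 6, matching y values: 11, 12 (2 points).
  x = 12: rhs = 1, matching y values: 1, 22 (2 points).
  x = 13: rhs = 22, matching y values: none (0 points).
  x = 14: rhs = 6, matching y values: 11, 12 (2 points).
  x = 15: rhs = 5, matching y values: none (0 points).
  x = 16: rhs = 2, matching y values: 5, 18 (2 points).
  x = 17: rhs = 3, matching y values: 7, 16 (2 points).
  x = 18: rhs = 14, matching y values: none (0 points).
  x = 19: rhs = 18, matching y values: 8, 15 (2 points).
  x = 20: rhs = 21, matching y values: none (0 points).
  x = 21: rhs = 6, matching y values: 11, 12 (2 points).
  x = 22: rhs = 2, matching y values: 5, 18 (2 points).
Total affine count: 32.
Full point count |E(F_23)| = 32 + 1 = 33.
Hasse bound: |33 − (23+1)| = |9| = 9 ≤ 2√23 ≈ 9.5917 ✓.


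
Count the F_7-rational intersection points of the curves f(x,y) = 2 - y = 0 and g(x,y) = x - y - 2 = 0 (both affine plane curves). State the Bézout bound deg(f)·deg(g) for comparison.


Common zeros: {(4, 2)}; count = 1; Bézout bound = 1.

deg(f) = 1, deg(g) = 1, so Bézout bound = 1.
Scan x ∈ F_7. For each x, list the y ∈ F_7 with f(x, y) ≡ 0 and those with g(x, y) ≡ 0 (mod 7); the common zeros in that column are the intersection.
  x = 0: f ≡ 0 at y ∈ {2}; g ≡ 0 at y ∈ {5}; common: ∅.
  x = 1: f ≡ 0 at y ∈ {2}; g ≡ 0 at y ∈ {6}; common: ∅.
  x = 2: f ≡ 0 at y ∈ {2}; g ≡ 0 at y ∈ {0}; common: ∅.
  x = 3: f ≡ 0 at y ∈ {2}; g ≡ 0 at y ∈ {1}; common: ∅.
  x = 4: f ≡ 0 at y ∈ {2}; g ≡ 0 at y ∈ {2}; common: {2}.
  x = 5: f ≡ 0 at y ∈ {2}; g ≡ 0 at y ∈ {3}; common: ∅.
  x = 6: f ≡ 0 at y ∈ {2}; g ≡ 0 at y ∈ {4}; common: ∅.
Collecting: common zeros = {(4, 2)}, so the count is 1.
Comparison with the Bézout bound: 1 ≤ 1 = deg(f)·deg(g), as expected for curves with no common component (the bound is attained).


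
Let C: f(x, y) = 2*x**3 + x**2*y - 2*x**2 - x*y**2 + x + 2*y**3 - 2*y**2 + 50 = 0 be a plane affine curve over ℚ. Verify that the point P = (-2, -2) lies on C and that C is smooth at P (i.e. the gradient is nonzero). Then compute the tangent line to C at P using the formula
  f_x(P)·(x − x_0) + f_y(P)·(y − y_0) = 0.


Tangent line at P: 37*x + 28*y + 130 = 0.

Step 1: f(-2, -2) = 0, so P lies on C.
Step 2: partial derivatives
  f_x(x, y) = 6*x**2 + 2*x*y - 4*x - y**2 + 1, f_y(x, y) = x**2 - 2*x*y + 6*y**2 - 4*y.
  f_x(P) = 37, f_y(P) = 28 (gradient nonzero, so P is smooth).
Step 3: tangent line at P: 37·(x − -2) + 28·(y − -2) = 0.
Expanding: 37*x + 28*y + 130 = 0.


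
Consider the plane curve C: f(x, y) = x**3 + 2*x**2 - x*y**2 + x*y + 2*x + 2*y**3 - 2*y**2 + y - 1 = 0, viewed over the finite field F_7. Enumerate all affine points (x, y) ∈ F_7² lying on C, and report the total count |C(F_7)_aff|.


Affine F_7-points: {(0, 1), (1, 5), (4, 2), (5, 4)}; count = 4.

For each of the 49 pairs (x, y) ∈ F_7², evaluate f(x, y) mod 7. Record the zeros.
  x = 0: [0↦6, 1↦0, 2↦2, 3↦3, 4↦1, 5↦1, 6↦1]  zeros at y ∈ {1}
  x = 1: [0↦4, 1↦5, 2↦5, 3↦2, 4↦1, 5↦0, 6↦4]  zeros at y ∈ {5}
  x = 2: [0↦5, 1↦6, 2↦4, 3↦4, 4↦4, 5↦2, 6↦3]  zeros at y ∈ ∅
  x = 3: [0↦1, 1↦2, 2↦5, 3↦1, 4↦2, 5↦6, 6↦4]  zeros at y ∈ ∅
  x = 4: [0↦5, 1↦6, 2↦0, 3↦6, 4↦1, 5↦4, 6↦6]  zeros at y ∈ {2}
  x = 5: [0↦2, 1↦3, 2↦2, 3↦4, 4↦0, 5↦2, 6↦1]  zeros at y ∈ {4}
  x = 6: [0↦5, 1↦6, 2↦3, 3↦1, 4↦5, 5↦6, 6↦2]  zeros at y ∈ ∅
Collecting zeros: affine points = {(0, 1), (1, 5), (4, 2), (5, 4)}.
Total count |C(F_7)_aff| = 4.


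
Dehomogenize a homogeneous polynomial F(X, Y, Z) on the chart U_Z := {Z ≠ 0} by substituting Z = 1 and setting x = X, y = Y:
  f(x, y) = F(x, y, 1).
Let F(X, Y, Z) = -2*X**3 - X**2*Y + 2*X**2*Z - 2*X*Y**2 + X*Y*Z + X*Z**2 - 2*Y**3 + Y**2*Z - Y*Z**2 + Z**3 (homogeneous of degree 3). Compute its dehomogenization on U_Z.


f(x, y) = -2*x**3 - x**2*y + 2*x**2 - 2*x*y**2 + x*y + x - 2*y**3 + y**2 - y + 1

On U_Z we set Z = 1. Each monomial c·X^i·Y^j·Z^k in F becomes c·x^i·y^j·1^k = c·x^i·y^j.
Substituting Z = 1: F(X, Y, 1) = -2*x**3 - x**2*y + 2*x**2 - 2*x*y**2 + x*y + x - 2*y**3 + y**2 - y + 1.
Note: deg(f) ≤ deg(F) = 3; strict inequality happens when F is divisible by Z (lost terms).


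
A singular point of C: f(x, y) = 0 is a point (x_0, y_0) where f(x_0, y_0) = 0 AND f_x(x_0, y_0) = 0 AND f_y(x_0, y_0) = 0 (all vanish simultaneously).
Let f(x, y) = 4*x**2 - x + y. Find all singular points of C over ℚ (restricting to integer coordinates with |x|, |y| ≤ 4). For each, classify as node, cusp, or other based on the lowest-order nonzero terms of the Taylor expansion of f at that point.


No singular points in the scanned grid; C is smooth there.

Compute partial derivatives:
  f_x = 8*x - 1.
  f_y = 1.
f_y = 1 is a nonzero constant, so f_y never vanishes: no point (x, y) can satisfy f = f_x = f_y = 0. In particular no (x, y) ∈ {−4, ..., 4}² is singular; the curve is smooth.


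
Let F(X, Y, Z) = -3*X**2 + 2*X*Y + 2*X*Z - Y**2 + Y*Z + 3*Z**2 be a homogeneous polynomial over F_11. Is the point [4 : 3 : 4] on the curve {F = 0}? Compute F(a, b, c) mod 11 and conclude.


F(4,3,4) ≡ 4 (mod 11); P is NOT on the curve.

Evaluate F(4, 3, 4) term-by-term (mod 11).
  -3*X**2 ↦ -3·16·1·1 = -48
  2*X*Y ↦ 2·4·3·1 = 24
  2*X*Z ↦ 2·4·1·4 = 32
  -Y**2 ↦ -1·1·9·1 = -9
  Y*Z ↦ 1·1·3·4 = 12
  3*Z**2 ↦ 3·1·1·16 = 48
Sum: F(4, 3, 4) = (-48) + (24) + (32) + (-9) + (12) + (48) = 59.
Reducing mod 11: 59 ≡ 4 (mod 11).
Since F(a, b, c) ≡ 4 ≠ 0 (mod 11), P does NOT lie on the curve.


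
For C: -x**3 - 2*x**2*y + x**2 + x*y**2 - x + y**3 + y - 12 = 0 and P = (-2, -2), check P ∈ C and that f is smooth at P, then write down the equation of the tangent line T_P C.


Tangent line at P: -29*x + 13*y - 32 = 0.

Step 1: f(-2, -2) = 0, so P lies on C.
Step 2: partial derivatives
  f_x(x, y) = -3*x**2 - 4*x*y + 2*x + y**2 - 1, f_y(x, y) = -2*x**2 + 2*x*y + 3*y**2 + 1.
  f_x(P) = -29, f_y(P) = 13 (gradient nonzero, so P is smooth).
Step 3: tangent line at P: -29·(x − -2) + 13·(y − -2) = 0.
Expanding: -29*x + 13*y - 32 = 0.


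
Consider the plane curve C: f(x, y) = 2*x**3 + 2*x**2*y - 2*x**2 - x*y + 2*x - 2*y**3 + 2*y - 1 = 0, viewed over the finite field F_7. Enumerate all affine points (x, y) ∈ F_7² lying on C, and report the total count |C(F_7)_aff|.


Affine F_7-points: {(0, 3), (1, 6), (3, 1), (4, 2), (5, 2), (6, 0)}; count = 6.

For each of the 49 pairs (x, y) ∈ F_7², evaluate f(x, y) mod 7. Record the zeros.
  x = 0: [0↦6, 1↦6, 2↦1, 3↦0, 4↦5, 5↦4, 6↦6]  zeros at y ∈ {3}
  x = 1: [0↦1, 1↦2, 2↦5, 3↦5, 4↦4, 5↦4, 6↦0]  zeros at y ∈ {6}
  x = 2: [0↦4, 1↦3, 2↦4, 3↦2, 4↦6, 5↦4, 6↦5]  zeros at y ∈ ∅
  x = 3: [0↦6, 1↦0, 2↦3, 3↦3, 4↦2, 5↦2, 6↦5]  zeros at y ∈ {1}
  x = 4: [0↦5, 1↦5, 2↦0, 3↦6, 4↦4, 5↦3, 6↦5]  zeros at y ∈ {2}
  x = 5: [0↦6, 1↦2, 2↦0, 3↦2, 4↦3, 5↦5, 6↦3]  zeros at y ∈ {2}
  x = 6: [0↦0, 1↦3, 2↦1, 3↦3, 4↦4, 5↦6, 6↦4]  zeros at y ∈ {0}
Collecting zeros: affine points = {(0, 3), (1, 6), (3, 1), (4, 2), (5, 2), (6, 0)}.
Total count |C(F_7)_aff| = 6.


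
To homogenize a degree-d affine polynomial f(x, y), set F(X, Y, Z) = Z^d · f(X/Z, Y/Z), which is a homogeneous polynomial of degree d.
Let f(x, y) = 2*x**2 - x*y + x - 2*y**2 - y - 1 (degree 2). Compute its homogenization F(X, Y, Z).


F(X, Y, Z) = 2*X**2 - X*Y + X*Z - 2*Y**2 - Y*Z - Z**2

deg(f) = 2.
Substitute x = X/Z, y = Y/Z into f, then multiply by Z^2.
  monomial 2·x^2·y^0 ↦ 2·X^2·Y^0·Z^0.
  monomial -1·x^1·y^1 ↦ -1·X^1·Y^1·Z^0.
  monomial 1·x^1·y^0 ↦ 1·X^1·Y^0·Z^1.
  monomial -2·x^0·y^2 ↦ -2·X^0·Y^2·Z^0.
  monomial -1·x^0·y^1 ↦ -1·X^0·Y^1·Z^1.
  monomial -1·x^0·y^0 ↦ -1·X^0·Y^0·Z^2.
Collecting: F(X, Y, Z) = 2*X**2 - X*Y + X*Z - 2*Y**2 - Y*Z - Z**2.


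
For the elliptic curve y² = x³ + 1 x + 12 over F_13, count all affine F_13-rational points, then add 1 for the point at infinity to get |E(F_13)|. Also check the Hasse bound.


Affine points = {(0, 5), (0, 8), (1, 1), (1, 12), (2, 3), (2, 10), (3, 4), (3, 9), (5, 5), (5, 8), (6, 0), (8, 5), (8, 8), (9, 3), (9, 10), (12, 6), (12, 7)}; affine count = 17; |E(F_13)| = 18.

Discriminant check: Δ ∝ 4a³ + 27b² = 4·1³ + 27·12² = 4·1 + 27·144 ≡ 5 (mod 13). Nonzero ⇒ E is nonsingular.
For each x ∈ F_13, compute rhs = x³ + 1·x + 12 mod 13, then count y ∈ F_13 with y² ≡ rhs.
  x = 0: rhs = 12, matching y values: 5, 8 (2 points).
  x = 1: rhs = 1, matching y values: 1, 12 (2 points).
  x = 2: rhs = 9, matching y values: 3, 10 (2 points).
  x = 3: rhs = 3, matching y values: 4, 9 (2 points).
  x = 4: rhs = 2, matching y values: none (0 points).
  x = 5: rhs = 12, matching y values: 5, 8 (2 points).
  x = 6: rhs = 0, matching y values: 0 (1 points).
  x = 7: rhs = 11, matching y values: none (0 points).
  x = 8: rhs = 12, matching y values: 5, 8 (2 points).
  x = 9: rhs = 9, matching y values: 3, 10 (2 points).
  x = 10: rhs = 8, matching y values: none (0 points).
  x = 11: rhs = 2, matching y values: none (0 points).
  x = 12: rhs = 10, matching y values: 6, 7 (2 points).
Total affine count: 17.
Full point count |E(F_13)| = 17 + 1 = 18.
Hasse bound: |18 − (13+1)| = |4| = 4 ≤ 2√13 ≈ 7.2111 ✓.


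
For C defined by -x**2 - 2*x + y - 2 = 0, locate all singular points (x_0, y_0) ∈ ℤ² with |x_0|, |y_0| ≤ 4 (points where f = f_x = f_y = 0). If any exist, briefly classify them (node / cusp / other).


No singular points in the scanned grid; C is smooth there.

Compute partial derivatives:
  f_x = -2*x - 2.
  f_y = 1.
f_y = 1 is a nonzero constant, so f_y never vanishes: no point (x, y) can satisfy f = f_x = f_y = 0. In particular no (x, y) ∈ {−4, ..., 4}² is singular; the curve is smooth.


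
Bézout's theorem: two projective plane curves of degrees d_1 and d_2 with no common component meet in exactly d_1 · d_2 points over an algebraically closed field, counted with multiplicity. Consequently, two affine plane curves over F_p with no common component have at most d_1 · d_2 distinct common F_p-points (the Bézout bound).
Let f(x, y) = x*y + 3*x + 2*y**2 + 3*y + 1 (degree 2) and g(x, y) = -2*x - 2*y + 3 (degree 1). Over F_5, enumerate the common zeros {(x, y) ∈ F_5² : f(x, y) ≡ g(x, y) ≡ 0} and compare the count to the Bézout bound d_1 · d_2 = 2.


Common zeros: {(0, 4), (2, 2)}; count = 2; Bézout bound = 2.

deg(f) = 2, deg(g) = 1, so Bézout bound = 2.
Scan x ∈ F_5. For each x, list the y ∈ F_5 with f(x, y) ≡ 0 and those with g(x, y) ≡ 0 (mod 5); the common zeros in that column are the intersection.
  x = 0: f ≡ 0 at y ∈ {2, 4}; g ≡ 0 at y ∈ {4}; common: {4}.
  x = 1: f ≡ 0 at y ∈ {1, 2}; g ≡ 0 at y ∈ {3}; common: ∅.
  x = 2: f ≡ 0 at y ∈ {2, 3}; g ≡ 0 at y ∈ {2}; common: {2}.
  x = 3: f ≡ 0 at y ∈ {0, 2}; g ≡ 0 at y ∈ {1}; common: ∅.
  x = 4: f ≡ 0 at y ∈ {2}; g ≡ 0 at y ∈ {0}; common: ∅.
Collecting: common zeros = {(0, 4), (2, 2)}, so the count is 2.
Comparison with the Bézout bound: 2 ≤ 2 = deg(f)·deg(g), as expected for curves with no common component (the bound is attained).


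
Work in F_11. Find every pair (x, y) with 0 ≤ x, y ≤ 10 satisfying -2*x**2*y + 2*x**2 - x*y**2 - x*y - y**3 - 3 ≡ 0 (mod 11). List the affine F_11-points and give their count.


Affine F_11-points: {(0, 2), (2, 5), (2, 7), (2, 8), (6, 9), (7, 8), (8, 2), (8, 5), (8, 7), (9, 1), (9, 3), (9, 9), (10, 3), (10, 6)}; count = 14.

For each of the 121 pairs (x, y) ∈ F_11², evaluate f(x, y) mod 11. Record the zeros.
  x = 0: [0↦8, 1↦7, 2↦0, 3↦3, 4↦10, 5↦4, 6↦1, 7↦6, 8↦2, 9↦5, 10↦9]  zeros at y ∈ {2}
  x = 1: [0↦10, 1↦5, 2↦3, 3↦9, 4↦6, 5↦10, 6↦4, 7↦4, 8↦4, 9↦9, 10↦2]  zeros at y ∈ ∅
  x = 2: [0↦5, 1↦3, 2↦2, 3↦7, 4↦1, 5↦0, 6↦9, 7↦0, 8↦0, 9↦3, 10↦3]  zeros at y ∈ {5, 7, 8}
  x = 3: [0↦4, 1↦1, 2↦8, 3↦8, 4↦6, 5↦7, 6↦5, 7↦5, 8↦1, 9↦9, 10↦1]  zeros at y ∈ ∅
  x = 4: [0↦7, 1↦10, 2↦10, 3↦1, 4↦10, 5↦9, 6↦3, 7↦8, 8↦7, 9↦5, 10↦7]  zeros at y ∈ ∅
  x = 5: [0↦3, 1↦8, 2↦8, 3↦8, 4↦2, 5↦6, 6↦3, 7↦9, 8↦7, 9↦2, 10↦10]  zeros at y ∈ ∅
  x = 6: [0↦3, 1↦6, 2↦2, 3↦7, 4↦4, 5↦9, 6↦5, 7↦8, 8↦1, 9↦0, 10↦10]  zeros at y ∈ {9}
  x = 7: [0↦7, 1↦4, 2↦3, 3↦9, 4↦5, 5↦7, 6↦9, 7↦5, 8↦0, 9↦10, 10↦7]  zeros at y ∈ {8}
  x = 8: [0↦4, 1↦2, 2↦0, 3↦3, 4↦5, 5↦0, 6↦4, 7↦0, 8↦4, 9↦10, 10↦1]  zeros at y ∈ {2, 5, 7}
  x = 9: [0↦5, 1↦0, 2↦4, 3↦0, 4↦4, 5↦10, 6↦1, 7↦4, 8↦2, 9↦0, 10↦3]  zeros at y ∈ {1, 3, 9}
  x = 10: [0↦10, 1↦9, 2↦4, 3↦0, 4↦2, 5↦4, 6↦0, 7↦6, 8↦5, 9↦2, 10↦2]  zeros at y ∈ {3, 6}
Collecting zeros: affine points = {(0, 2), (2, 5), (2, 7), (2, 8), (6, 9), (7, 8), (8, 2), (8, 5), (8, 7), (9, 1), (9, 3), (9, 9), (10, 3), (10, 6)}.
Total count |C(F_11)_aff| = 14.


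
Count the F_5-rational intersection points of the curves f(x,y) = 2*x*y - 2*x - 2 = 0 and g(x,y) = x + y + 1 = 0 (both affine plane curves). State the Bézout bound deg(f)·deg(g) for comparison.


Common zeros: {(4, 0)}; count = 1; Bézout bound = 2.

deg(f) = 2, deg(g) = 1, so Bézout bound = 2.
Scan x ∈ F_5. For each x, list the y ∈ F_5 with f(x, y) ≡ 0 and those with g(x, y) ≡ 0 (mod 5); the common zeros in that column are the intersection.
  x = 0: f ≡ 0 at y ∈ ∅; g ≡ 0 at y ∈ {4}; common: ∅.
  x = 1: f ≡ 0 at y ∈ {2}; g ≡ 0 at y ∈ {3}; common: ∅.
  x = 2: f ≡ 0 at y ∈ {4}; g ≡ 0 at y ∈ {2}; common: ∅.
  x = 3: f ≡ 0 at y ∈ {3}; g ≡ 0 at y ∈ {1}; common: ∅.
  x = 4: f ≡ 0 at y ∈ {0}; g ≡ 0 at y ∈ {0}; common: {0}.
Collecting: common zeros = {(4, 0)}, so the count is 1.
Comparison with the Bézout bound: 1 ≤ 2 = deg(f)·deg(g), as expected for curves with no common component (the affine F_5-count falls short of the bound because intersections may lie at infinity, over extension fields, or carry multiplicity).


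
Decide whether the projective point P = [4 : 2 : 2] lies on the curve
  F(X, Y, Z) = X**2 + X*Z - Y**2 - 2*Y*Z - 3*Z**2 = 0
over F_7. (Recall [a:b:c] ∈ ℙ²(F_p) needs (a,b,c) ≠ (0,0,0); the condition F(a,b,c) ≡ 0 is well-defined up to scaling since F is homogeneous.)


F(4,2,2) ≡ 0 (mod 7); P is on the curve.

Evaluate F(4, 2, 2) term-by-term (mod 7).
  X**2 ↦ 1·16·1·1 = 16
  X*Z ↦ 1·4·1·2 = 8
  -Y**2 ↦ -1·1·4·1 = -4
  -2*Y*Z ↦ -2·1·2·2 = -8
  -3*Z**2 ↦ -3·1·1·4 = -12
Sum: F(4, 2, 2) = (16) + (8) + (-4) + (-8) + (-12) = 0.
Reducing mod 7: 0 ≡ 0 (mod 7).
Since F(a, b, c) ≡ 0 (mod 7), P lies on the curve.


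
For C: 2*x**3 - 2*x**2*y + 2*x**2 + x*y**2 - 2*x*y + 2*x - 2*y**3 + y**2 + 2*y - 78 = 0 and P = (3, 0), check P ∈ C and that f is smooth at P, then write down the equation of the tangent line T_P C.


Tangent line at P: 68*x - 22*y - 204 = 0.

Step 1: f(3, 0) = 0, so P lies on C.
Step 2: partial derivatives
  f_x(x, y) = 6*x**2 - 4*x*y + 4*x + y**2 - 2*y + 2, f_y(x, y) = -2*x**2 + 2*x*y - 2*x - 6*y**2 + 2*y + 2.
  f_x(P) = 68, f_y(P) = -22 (gradient nonzero, so P is smooth).
Step 3: tangent line at P: 68·(x − 3) + -22·(y − 0) = 0.
Expanding: 68*x - 22*y - 204 = 0.
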